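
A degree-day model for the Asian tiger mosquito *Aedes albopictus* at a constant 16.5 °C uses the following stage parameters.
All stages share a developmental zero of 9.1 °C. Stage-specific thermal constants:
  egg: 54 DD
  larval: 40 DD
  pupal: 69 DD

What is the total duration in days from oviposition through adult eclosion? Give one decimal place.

Daily accumulation at 16.5 °C = 16.5 − 9.1 = 7.4 DD/day.
Total K = 54 + 40 + 69 = 163 DD.
Total duration = 163 / 7.4 = 22.027 ≈ 22.0 days.

22.0 days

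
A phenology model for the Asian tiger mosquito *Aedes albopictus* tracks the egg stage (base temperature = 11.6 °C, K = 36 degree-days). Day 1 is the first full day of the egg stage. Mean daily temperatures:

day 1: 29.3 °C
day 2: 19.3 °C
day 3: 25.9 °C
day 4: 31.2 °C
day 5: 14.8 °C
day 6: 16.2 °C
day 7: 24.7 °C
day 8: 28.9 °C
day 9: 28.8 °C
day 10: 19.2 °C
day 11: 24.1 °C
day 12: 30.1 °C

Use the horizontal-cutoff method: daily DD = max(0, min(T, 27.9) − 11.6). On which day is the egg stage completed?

Daily DD above 11.6 °C (capped at 16.3): 16.3, 7.7, 14.3, 16.3, 3.2, 4.6, 13.1, 16.3, 16.3, 7.6, 12.5, 16.3.
Cumulative: 16.3, 24.0, 38.3, 54.6, 57.8, 62.4, 75.5, 91.8, 108.1, 115.7, 128.2, 144.5.
The total first reaches 36 DD on day 3.

day 3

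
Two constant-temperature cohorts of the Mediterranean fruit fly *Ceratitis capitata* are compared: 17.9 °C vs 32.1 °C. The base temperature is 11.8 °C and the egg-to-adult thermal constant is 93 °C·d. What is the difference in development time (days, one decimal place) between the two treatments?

10.7 days

At 17.9 °C: 93 / (17.9 − 11.8) = 93 / 6.1 = 15.246 d.
At 32.1 °C: 93 / (32.1 − 11.8) = 93 / 20.3 = 4.581 d.
Difference = |15.246 − 4.581| = 10.665 ≈ 10.7 days.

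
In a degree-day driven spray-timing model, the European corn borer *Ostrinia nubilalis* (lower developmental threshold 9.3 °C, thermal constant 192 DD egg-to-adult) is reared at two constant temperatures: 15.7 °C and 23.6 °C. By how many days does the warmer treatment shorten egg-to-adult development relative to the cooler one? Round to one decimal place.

At 15.7 °C: 192 / (15.7 − 9.3) = 192 / 6.4 = 30.000 d.
At 23.6 °C: 192 / (23.6 − 9.3) = 192 / 14.3 = 13.427 d.
Difference = |30.000 − 13.427| = 16.573 ≈ 16.6 days.

16.6 days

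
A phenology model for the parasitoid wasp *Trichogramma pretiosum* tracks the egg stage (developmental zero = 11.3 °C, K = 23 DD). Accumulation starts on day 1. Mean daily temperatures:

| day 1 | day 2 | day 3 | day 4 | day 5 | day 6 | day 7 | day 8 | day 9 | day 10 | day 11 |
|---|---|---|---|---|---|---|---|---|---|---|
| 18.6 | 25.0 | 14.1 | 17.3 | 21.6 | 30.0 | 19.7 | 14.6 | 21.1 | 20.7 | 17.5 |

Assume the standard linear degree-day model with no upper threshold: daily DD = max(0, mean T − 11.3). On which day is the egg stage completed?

Daily DD above 11.3 °C: 7.3, 13.7, 2.8, 6.0, 10.3, 18.7, 8.4, 3.3, 9.8, 9.4, 6.2.
Cumulative: 7.3, 21.0, 23.8, 29.8, 40.1, 58.8, 67.2, 70.5, 80.3, 89.7, 95.9.
The total first reaches 23 DD on day 3.

day 3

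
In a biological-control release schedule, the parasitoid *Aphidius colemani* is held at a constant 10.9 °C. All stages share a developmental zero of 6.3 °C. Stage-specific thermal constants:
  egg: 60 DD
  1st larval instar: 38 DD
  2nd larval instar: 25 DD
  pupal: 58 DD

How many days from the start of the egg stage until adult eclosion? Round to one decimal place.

39.3 days

Daily accumulation at 10.9 °C = 10.9 − 6.3 = 4.6 DD/day.
Total K = 60 + 38 + 25 + 58 = 181 DD.
Total duration = 181 / 4.6 = 39.348 ≈ 39.3 days.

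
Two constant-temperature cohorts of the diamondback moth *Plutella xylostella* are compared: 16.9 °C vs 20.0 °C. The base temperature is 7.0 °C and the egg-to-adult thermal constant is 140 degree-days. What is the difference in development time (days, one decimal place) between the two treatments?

At 16.9 °C: 140 / (16.9 − 7.0) = 140 / 9.9 = 14.141 d.
At 20.0 °C: 140 / (20.0 − 7.0) = 140 / 13.0 = 10.769 d.
Difference = |14.141 − 10.769| = 3.372 ≈ 3.4 days.

3.4 days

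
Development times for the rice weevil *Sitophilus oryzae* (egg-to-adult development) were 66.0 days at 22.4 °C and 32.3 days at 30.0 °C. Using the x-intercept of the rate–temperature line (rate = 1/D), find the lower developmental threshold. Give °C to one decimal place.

Linear rate model ⇒ the product D·(T − T_b) is constant across temperatures.
66.0·(22.4 − T_b) = 32.3·(30.0 − T_b)
T_b = (66.0·22.4 − 32.3·30.0) / (66.0 − 32.3) = 509.40 / 33.7 = 15.116 °C ≈ 15.1 °C.

15.1 °C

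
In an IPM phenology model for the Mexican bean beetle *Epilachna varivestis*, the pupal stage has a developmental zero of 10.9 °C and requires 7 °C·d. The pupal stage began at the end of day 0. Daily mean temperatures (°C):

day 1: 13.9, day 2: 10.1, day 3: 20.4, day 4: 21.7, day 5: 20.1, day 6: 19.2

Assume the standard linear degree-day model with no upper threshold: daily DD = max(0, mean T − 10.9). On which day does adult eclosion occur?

day 3

Daily DD above 10.9 °C: 3.0, 0.0, 9.5, 10.8, 9.2, 8.3.
Cumulative: 3.0, 3.0, 12.5, 23.3, 32.5, 40.8.
The total first reaches 7 DD on day 3.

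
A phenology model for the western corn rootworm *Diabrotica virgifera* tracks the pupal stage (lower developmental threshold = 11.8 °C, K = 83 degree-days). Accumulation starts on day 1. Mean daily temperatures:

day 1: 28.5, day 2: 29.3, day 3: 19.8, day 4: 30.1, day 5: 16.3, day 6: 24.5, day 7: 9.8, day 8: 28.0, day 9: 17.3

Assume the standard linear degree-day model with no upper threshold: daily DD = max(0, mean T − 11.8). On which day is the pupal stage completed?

Daily DD above 11.8 °C: 16.7, 17.5, 8.0, 18.3, 4.5, 12.7, 0.0, 16.2, 5.5.
Cumulative: 16.7, 34.2, 42.2, 60.5, 65.0, 77.7, 77.7, 93.9, 99.4.
The total first reaches 83 DD on day 8.

day 8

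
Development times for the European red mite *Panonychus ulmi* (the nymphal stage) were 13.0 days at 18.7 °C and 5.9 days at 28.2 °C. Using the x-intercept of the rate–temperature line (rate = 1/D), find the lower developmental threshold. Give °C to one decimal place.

Under the model K = D·(T − T_b), so D₁·(T₁ − T_b) = D₂·(T₂ − T_b).
13.0·(18.7 − T_b) = 5.9·(28.2 − T_b)
T_b = (13.0·18.7 − 5.9·28.2) / (13.0 − 5.9) = 76.72 / 7.1 = 10.806 °C ≈ 10.8 °C.

10.8 °C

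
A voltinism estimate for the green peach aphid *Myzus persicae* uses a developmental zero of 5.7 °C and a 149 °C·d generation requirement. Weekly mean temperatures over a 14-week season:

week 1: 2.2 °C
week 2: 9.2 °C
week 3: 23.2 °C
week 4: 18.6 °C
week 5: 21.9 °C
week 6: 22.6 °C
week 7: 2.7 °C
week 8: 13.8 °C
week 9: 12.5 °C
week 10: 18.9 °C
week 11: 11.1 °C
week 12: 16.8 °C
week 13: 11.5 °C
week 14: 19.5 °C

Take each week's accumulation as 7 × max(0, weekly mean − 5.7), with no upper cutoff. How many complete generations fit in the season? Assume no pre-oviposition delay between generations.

Weekly DD (7 × max(0, T̄ − 5.7)): 0.0, 24.5, 122.5, 90.3, 113.4, 118.3, 0.0, 56.7, 47.6, 92.4, 37.8, 77.7, 40.6, 96.6.
Season total = 918.4 DD.
Complete generations = ⌊918.4 / 149⌋ = 6.

6 generations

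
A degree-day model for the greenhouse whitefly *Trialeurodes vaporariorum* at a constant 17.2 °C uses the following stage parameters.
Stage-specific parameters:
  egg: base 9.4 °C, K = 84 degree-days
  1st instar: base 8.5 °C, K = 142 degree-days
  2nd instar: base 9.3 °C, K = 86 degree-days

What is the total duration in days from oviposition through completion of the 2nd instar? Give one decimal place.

38.0 days

egg: 84 / (17.2 − 9.4) = 84 / 7.8 = 10.769 d.
1st instar: 142 / (17.2 − 8.5) = 142 / 8.7 = 16.322 d.
2nd instar: 86 / (17.2 − 9.3) = 86 / 7.9 = 10.886 d.
Sum = 37.977 ≈ 38.0 days.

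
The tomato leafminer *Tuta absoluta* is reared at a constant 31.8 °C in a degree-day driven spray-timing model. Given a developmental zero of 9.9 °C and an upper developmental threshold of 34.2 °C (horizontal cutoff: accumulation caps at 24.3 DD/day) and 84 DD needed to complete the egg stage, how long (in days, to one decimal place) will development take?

3.8 days

Daily accumulation = 31.8 − 9.9 = 21.9 DD/day.
Duration = 84 / 21.9 = 3.836 ≈ 3.8 days.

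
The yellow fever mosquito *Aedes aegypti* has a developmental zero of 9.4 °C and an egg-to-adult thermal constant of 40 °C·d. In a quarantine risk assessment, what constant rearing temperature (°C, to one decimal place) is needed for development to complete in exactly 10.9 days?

13.1 °C

Required daily accumulation = 40 / 10.9 = 3.670 DD/day.
T = T_base + 3.670 = 9.4 + 3.670 = 13.070 ≈ 13.1 °C.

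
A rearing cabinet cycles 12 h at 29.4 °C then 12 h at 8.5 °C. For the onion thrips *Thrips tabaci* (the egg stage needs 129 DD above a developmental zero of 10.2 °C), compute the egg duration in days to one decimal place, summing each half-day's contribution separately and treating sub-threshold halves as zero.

13.4 days

Day half: max(0, 29.4 − 10.2) × 0.5 = 19.2 × 0.5 = 9.60 DD.
Night half: max(0, 8.5 − 10.2) × 0.5 = 0.0 × 0.5 = 0.00 DD.
Per 24 h: 9.60 DD/day.
Duration = 129 / 9.60 = 13.438 ≈ 13.4 days.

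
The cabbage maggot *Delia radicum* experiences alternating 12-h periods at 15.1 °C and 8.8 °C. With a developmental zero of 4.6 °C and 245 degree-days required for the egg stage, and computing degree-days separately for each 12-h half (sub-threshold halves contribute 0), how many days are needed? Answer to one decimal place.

Day half: max(0, 15.1 − 4.6) × 0.5 = 10.5 × 0.5 = 5.25 DD.
Night half: max(0, 8.8 − 4.6) × 0.5 = 4.2 × 0.5 = 2.10 DD.
Per 24 h: 7.35 DD/day.
Duration = 245 / 7.35 = 33.333 ≈ 33.3 days.

33.3 days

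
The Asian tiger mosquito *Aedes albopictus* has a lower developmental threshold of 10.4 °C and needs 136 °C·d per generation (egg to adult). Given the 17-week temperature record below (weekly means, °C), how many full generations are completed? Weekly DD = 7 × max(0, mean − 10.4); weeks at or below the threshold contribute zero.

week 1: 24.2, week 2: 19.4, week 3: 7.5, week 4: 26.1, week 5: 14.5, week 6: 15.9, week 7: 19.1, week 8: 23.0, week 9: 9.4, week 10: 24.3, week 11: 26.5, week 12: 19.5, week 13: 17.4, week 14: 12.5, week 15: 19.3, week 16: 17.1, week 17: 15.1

Weekly DD (7 × max(0, T̄ − 10.4)): 96.6, 63.0, 0.0, 109.9, 28.7, 38.5, 60.9, 88.2, 0.0, 97.3, 112.7, 63.7, 49.0, 14.7, 62.3, 46.9, 32.9.
Season total = 965.3 DD.
Complete generations = ⌊965.3 / 136⌋ = 7.

7 generations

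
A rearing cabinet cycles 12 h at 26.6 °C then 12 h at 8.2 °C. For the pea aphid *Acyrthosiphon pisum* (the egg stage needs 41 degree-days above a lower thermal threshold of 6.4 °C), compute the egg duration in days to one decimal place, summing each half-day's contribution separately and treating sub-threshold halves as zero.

Day half: max(0, 26.6 − 6.4) × 0.5 = 20.2 × 0.5 = 10.10 DD.
Night half: max(0, 8.2 − 6.4) × 0.5 = 1.8 × 0.5 = 0.90 DD.
Per 24 h: 11.00 DD/day.
Duration = 41 / 11.00 = 3.727 ≈ 3.7 days.

3.7 days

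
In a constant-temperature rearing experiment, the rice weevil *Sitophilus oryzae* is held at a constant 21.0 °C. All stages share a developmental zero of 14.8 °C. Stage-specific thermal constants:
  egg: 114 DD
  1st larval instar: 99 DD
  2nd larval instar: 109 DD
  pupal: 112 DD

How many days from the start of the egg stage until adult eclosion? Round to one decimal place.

Daily accumulation at 21.0 °C = 21.0 − 14.8 = 6.2 DD/day.
Total K = 114 + 99 + 109 + 112 = 434 DD.
Total duration = 434 / 6.2 = 70.000 ≈ 70.0 days.

70.0 days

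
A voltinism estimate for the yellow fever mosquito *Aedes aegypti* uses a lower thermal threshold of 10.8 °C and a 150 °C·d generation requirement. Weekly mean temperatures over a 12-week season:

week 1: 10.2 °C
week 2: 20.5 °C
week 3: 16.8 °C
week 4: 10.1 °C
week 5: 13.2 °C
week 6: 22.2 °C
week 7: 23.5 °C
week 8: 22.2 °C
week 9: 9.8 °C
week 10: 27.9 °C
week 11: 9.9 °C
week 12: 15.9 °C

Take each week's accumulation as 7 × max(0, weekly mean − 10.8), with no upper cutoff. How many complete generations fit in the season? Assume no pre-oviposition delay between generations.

3 generations

Weekly DD (7 × max(0, T̄ − 10.8)): 0.0, 67.9, 42.0, 0.0, 16.8, 79.8, 88.9, 79.8, 0.0, 119.7, 0.0, 35.7.
Season total = 530.6 DD.
Complete generations = ⌊530.6 / 150⌋ = 3.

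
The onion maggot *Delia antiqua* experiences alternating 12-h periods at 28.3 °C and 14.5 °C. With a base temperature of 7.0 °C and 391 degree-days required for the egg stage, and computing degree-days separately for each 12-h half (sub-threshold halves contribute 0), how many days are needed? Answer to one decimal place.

27.2 days

Day half: max(0, 28.3 − 7.0) × 0.5 = 21.3 × 0.5 = 10.65 DD.
Night half: max(0, 14.5 − 7.0) × 0.5 = 7.5 × 0.5 = 3.75 DD.
Per 24 h: 14.40 DD/day.
Duration = 391 / 14.40 = 27.153 ≈ 27.2 days.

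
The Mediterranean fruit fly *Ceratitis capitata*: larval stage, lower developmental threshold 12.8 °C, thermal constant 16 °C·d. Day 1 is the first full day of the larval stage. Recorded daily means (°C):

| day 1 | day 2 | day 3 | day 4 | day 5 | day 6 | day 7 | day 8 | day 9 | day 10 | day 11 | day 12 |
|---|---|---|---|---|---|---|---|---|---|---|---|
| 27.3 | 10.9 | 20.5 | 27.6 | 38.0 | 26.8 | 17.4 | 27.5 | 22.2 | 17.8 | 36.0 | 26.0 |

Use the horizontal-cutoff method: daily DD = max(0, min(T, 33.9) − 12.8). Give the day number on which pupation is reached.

day 3

Daily DD above 12.8 °C (capped at 21.1): 14.5, 0.0, 7.7, 14.8, 21.1, 14.0, 4.6, 14.7, 9.4, 5.0, 21.1, 13.2.
Cumulative: 14.5, 14.5, 22.2, 37.0, 58.1, 72.1, 76.7, 91.4, 100.8, 105.8, 126.9, 140.1.
The total first reaches 16 DD on day 3.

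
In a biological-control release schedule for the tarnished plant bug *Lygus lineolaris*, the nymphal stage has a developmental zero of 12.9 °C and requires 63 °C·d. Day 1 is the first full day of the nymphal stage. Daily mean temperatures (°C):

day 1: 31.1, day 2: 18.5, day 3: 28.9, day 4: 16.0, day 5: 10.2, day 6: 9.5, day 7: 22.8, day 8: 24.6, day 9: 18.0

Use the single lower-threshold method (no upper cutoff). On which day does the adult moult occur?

day 8

Daily DD above 12.9 °C: 18.2, 5.6, 16.0, 3.1, 0.0, 0.0, 9.9, 11.7, 5.1.
Cumulative: 18.2, 23.8, 39.8, 42.9, 42.9, 42.9, 52.8, 64.5, 69.6.
The total first reaches 63 DD on day 8.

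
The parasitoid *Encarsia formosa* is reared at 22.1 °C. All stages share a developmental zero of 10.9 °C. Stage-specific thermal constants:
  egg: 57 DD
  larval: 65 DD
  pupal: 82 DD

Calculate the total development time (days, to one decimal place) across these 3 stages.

Daily accumulation at 22.1 °C = 22.1 − 10.9 = 11.2 DD/day.
Total K = 57 + 65 + 82 = 204 DD.
Total duration = 204 / 11.2 = 18.214 ≈ 18.2 days.

18.2 days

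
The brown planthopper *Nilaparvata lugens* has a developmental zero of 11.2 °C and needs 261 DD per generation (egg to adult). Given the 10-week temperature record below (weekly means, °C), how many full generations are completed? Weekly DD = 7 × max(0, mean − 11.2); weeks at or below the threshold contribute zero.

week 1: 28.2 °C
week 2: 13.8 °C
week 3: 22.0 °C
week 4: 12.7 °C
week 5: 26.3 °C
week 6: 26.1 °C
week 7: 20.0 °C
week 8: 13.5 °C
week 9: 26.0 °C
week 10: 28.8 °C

Weekly DD (7 × max(0, T̄ − 11.2)): 119.0, 18.2, 75.6, 10.5, 105.7, 104.3, 61.6, 16.1, 103.6, 123.2.
Season total = 737.8 DD.
Complete generations = ⌊737.8 / 261⌋ = 2.

2 generations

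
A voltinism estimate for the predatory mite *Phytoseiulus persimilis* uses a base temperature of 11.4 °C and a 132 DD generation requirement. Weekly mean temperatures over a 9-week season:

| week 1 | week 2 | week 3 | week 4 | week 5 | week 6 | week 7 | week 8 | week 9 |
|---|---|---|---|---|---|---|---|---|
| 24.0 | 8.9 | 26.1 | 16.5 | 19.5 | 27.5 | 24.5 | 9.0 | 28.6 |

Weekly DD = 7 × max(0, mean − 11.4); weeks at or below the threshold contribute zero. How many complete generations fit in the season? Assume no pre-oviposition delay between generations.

4 generations

Weekly DD (7 × max(0, T̄ − 11.4)): 88.2, 0.0, 102.9, 35.7, 56.7, 112.7, 91.7, 0.0, 120.4.
Season total = 608.3 DD.
Complete generations = ⌊608.3 / 132⌋ = 4.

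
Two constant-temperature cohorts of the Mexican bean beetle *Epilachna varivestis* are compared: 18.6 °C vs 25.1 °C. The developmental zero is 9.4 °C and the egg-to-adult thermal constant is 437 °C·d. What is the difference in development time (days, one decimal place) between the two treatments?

At 18.6 °C: 437 / (18.6 − 9.4) = 437 / 9.2 = 47.500 d.
At 25.1 °C: 437 / (25.1 − 9.4) = 437 / 15.7 = 27.834 d.
Difference = |47.500 − 27.834| = 19.666 ≈ 19.7 days.

19.7 days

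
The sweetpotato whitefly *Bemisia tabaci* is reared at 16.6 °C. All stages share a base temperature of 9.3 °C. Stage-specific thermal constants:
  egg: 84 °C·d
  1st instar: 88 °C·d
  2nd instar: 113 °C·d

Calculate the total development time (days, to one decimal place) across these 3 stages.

Daily accumulation at 16.6 °C = 16.6 − 9.3 = 7.3 DD/day.
Total K = 84 + 88 + 113 = 285 DD.
Total duration = 285 / 7.3 = 39.041 ≈ 39.0 days.

39.0 days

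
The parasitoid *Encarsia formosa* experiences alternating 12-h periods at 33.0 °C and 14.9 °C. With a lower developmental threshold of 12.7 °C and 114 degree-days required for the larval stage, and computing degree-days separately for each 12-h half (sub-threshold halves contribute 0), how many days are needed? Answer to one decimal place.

10.1 days

Day half: max(0, 33.0 − 12.7) × 0.5 = 20.3 × 0.5 = 10.15 DD.
Night half: max(0, 14.9 − 12.7) × 0.5 = 2.2 × 0.5 = 1.10 DD.
Per 24 h: 11.25 DD/day.
Duration = 114 / 11.25 = 10.133 ≈ 10.1 days.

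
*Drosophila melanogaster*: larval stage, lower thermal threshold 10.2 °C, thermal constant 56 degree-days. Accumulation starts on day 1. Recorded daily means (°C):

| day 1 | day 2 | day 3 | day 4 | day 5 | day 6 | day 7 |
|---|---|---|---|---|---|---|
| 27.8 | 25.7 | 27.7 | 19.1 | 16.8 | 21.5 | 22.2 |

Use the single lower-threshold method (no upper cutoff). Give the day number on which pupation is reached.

day 4

Daily DD above 10.2 °C: 17.6, 15.5, 17.5, 8.9, 6.6, 11.3, 12.0.
Cumulative: 17.6, 33.1, 50.6, 59.5, 66.1, 77.4, 89.4.
The total first reaches 56 DD on day 4.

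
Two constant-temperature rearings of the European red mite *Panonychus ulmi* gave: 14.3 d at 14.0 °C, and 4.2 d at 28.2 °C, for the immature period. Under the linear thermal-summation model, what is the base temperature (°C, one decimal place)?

Equal thermal constants: D₁(T₁ − T_b) = D₂(T₂ − T_b).
14.3·(14.0 − T_b) = 4.2·(28.2 − T_b)
T_b = (14.3·14.0 − 4.2·28.2) / (14.3 − 4.2) = 81.76 / 10.1 = 8.095 °C ≈ 8.1 °C.

8.1 °C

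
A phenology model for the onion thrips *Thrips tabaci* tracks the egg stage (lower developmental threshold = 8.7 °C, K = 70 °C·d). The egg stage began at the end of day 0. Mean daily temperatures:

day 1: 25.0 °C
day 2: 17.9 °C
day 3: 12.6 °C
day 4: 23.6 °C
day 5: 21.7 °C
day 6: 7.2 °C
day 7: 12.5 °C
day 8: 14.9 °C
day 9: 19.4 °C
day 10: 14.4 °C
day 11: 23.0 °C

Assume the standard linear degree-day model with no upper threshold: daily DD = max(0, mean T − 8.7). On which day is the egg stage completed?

Daily DD above 8.7 °C: 16.3, 9.2, 3.9, 14.9, 13.0, 0.0, 3.8, 6.2, 10.7, 5.7, 14.3.
Cumulative: 16.3, 25.5, 29.4, 44.3, 57.3, 57.3, 61.1, 67.3, 78.0, 83.7, 98.0.
The total first reaches 70 DD on day 9.

day 9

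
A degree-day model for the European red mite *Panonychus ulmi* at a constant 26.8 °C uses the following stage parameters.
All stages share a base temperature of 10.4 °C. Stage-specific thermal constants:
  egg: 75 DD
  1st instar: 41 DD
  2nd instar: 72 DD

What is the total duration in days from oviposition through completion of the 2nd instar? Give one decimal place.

11.5 days

Daily accumulation at 26.8 °C = 26.8 − 10.4 = 16.4 DD/day.
Total K = 75 + 41 + 72 = 188 DD.
Total duration = 188 / 16.4 = 11.463 ≈ 11.5 days.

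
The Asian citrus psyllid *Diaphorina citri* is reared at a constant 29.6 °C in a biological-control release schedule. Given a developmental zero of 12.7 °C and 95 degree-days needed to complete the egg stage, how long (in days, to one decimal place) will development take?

Daily accumulation = 29.6 − 12.7 = 16.9 DD/day.
Duration = 95 / 16.9 = 5.621 ≈ 5.6 days.

5.6 days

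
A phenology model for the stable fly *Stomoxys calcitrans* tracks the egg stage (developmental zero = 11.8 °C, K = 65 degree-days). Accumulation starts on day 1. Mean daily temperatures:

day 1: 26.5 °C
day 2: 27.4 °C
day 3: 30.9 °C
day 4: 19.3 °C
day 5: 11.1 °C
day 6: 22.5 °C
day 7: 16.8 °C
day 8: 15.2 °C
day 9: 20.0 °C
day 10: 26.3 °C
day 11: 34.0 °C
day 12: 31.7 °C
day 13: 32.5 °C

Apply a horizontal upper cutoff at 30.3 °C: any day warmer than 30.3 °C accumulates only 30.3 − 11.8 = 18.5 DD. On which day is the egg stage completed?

day 6

Daily DD above 11.8 °C (capped at 18.5): 14.7, 15.6, 18.5, 7.5, 0.0, 10.7, 5.0, 3.4, 8.2, 14.5, 18.5, 18.5, 18.5.
Cumulative: 14.7, 30.3, 48.8, 56.3, 56.3, 67.0, 72.0, 75.4, 83.6, 98.1, 116.6, 135.1, 153.6.
The total first reaches 65 DD on day 6.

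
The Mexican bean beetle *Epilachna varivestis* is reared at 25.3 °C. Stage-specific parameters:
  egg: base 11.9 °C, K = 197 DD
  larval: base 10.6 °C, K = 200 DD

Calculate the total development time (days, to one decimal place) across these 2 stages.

egg: 197 / (25.3 − 11.9) = 197 / 13.4 = 14.701 d.
larval: 200 / (25.3 − 10.6) = 200 / 14.7 = 13.605 d.
Sum = 28.307 ≈ 28.3 days.

28.3 days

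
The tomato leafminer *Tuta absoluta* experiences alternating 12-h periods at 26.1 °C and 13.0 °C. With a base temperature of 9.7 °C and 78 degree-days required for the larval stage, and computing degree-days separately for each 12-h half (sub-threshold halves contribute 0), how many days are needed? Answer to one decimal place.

7.9 days

Day half: max(0, 26.1 − 9.7) × 0.5 = 16.4 × 0.5 = 8.20 DD.
Night half: max(0, 13.0 − 9.7) × 0.5 = 3.3 × 0.5 = 1.65 DD.
Per 24 h: 9.85 DD/day.
Duration = 78 / 9.85 = 7.919 ≈ 7.9 days.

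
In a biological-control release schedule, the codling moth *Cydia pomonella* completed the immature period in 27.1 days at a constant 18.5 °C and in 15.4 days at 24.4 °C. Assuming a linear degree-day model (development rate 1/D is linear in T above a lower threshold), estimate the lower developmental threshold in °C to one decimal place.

Under the model K = D·(T − T_b), so D₁·(T₁ − T_b) = D₂·(T₂ − T_b).
27.1·(18.5 − T_b) = 15.4·(24.4 − T_b)
T_b = (27.1·18.5 − 15.4·24.4) / (27.1 − 15.4) = 125.59 / 11.7 = 10.734 °C ≈ 10.7 °C.

10.7 °C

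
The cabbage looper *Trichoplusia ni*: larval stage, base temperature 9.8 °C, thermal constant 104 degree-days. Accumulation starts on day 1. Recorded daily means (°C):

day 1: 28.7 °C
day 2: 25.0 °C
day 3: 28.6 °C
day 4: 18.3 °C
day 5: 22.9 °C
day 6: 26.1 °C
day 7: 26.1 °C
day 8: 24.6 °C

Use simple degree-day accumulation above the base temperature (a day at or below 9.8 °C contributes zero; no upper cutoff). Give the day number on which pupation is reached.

day 7

Daily DD above 9.8 °C: 18.9, 15.2, 18.8, 8.5, 13.1, 16.3, 16.3, 14.8.
Cumulative: 18.9, 34.1, 52.9, 61.4, 74.5, 90.8, 107.1, 121.9.
The total first reaches 104 DD on day 7.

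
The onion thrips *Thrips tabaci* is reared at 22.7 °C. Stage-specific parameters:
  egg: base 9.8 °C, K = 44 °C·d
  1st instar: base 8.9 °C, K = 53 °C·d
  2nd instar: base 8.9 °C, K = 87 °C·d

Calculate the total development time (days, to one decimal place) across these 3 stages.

egg: 44 / (22.7 − 9.8) = 44 / 12.9 = 3.411 d.
1st instar: 53 / (22.7 − 8.9) = 53 / 13.8 = 3.841 d.
2nd instar: 87 / (22.7 − 8.9) = 87 / 13.8 = 6.304 d.
Sum = 13.556 ≈ 13.6 days.

13.6 days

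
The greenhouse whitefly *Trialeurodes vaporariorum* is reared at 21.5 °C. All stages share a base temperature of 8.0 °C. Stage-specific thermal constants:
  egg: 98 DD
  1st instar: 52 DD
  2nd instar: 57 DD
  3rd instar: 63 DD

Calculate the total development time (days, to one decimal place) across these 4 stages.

20.0 days

Daily accumulation at 21.5 °C = 21.5 − 8.0 = 13.5 DD/day.
Total K = 98 + 52 + 57 + 63 = 270 DD.
Total duration = 270 / 13.5 = 20.000 ≈ 20.0 days.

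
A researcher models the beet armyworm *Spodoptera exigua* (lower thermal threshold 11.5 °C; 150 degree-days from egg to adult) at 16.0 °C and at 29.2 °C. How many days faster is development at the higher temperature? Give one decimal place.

At 16.0 °C: 150 / (16.0 − 11.5) = 150 / 4.5 = 33.333 d.
At 29.2 °C: 150 / (29.2 − 11.5) = 150 / 17.7 = 8.475 d.
Difference = |33.333 − 8.475| = 24.859 ≈ 24.9 days.

24.9 days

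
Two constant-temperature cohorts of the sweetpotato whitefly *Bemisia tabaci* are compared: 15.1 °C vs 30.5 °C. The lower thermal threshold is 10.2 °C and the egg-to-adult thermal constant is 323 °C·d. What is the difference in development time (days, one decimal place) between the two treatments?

50.0 days

At 15.1 °C: 323 / (15.1 − 10.2) = 323 / 4.9 = 65.918 d.
At 30.5 °C: 323 / (30.5 − 10.2) = 323 / 20.3 = 15.911 d.
Difference = |65.918 − 15.911| = 50.007 ≈ 50.0 days.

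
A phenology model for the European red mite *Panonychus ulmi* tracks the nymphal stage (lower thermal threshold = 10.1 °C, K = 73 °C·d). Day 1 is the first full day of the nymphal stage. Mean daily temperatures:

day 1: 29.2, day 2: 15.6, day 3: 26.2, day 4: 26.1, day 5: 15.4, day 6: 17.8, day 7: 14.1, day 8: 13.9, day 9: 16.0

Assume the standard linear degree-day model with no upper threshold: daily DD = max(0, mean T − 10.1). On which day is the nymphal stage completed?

Daily DD above 10.1 °C: 19.1, 5.5, 16.1, 16.0, 5.3, 7.7, 4.0, 3.8, 5.9.
Cumulative: 19.1, 24.6, 40.7, 56.7, 62.0, 69.7, 73.7, 77.5, 83.4.
The total first reaches 73 DD on day 7.

day 7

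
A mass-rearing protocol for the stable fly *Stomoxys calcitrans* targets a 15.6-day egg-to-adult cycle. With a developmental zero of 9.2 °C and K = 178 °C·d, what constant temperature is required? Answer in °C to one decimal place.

Required daily accumulation = 178 / 15.6 = 11.410 DD/day.
T = T_base + 11.410 = 9.2 + 11.410 = 20.610 ≈ 20.6 °C.

20.6 °C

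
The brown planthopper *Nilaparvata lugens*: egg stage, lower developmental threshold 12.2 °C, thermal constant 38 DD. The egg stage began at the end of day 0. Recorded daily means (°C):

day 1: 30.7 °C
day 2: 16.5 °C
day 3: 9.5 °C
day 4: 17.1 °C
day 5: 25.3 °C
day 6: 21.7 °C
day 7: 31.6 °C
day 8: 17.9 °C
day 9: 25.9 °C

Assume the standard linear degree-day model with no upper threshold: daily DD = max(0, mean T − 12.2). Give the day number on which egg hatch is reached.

Daily DD above 12.2 °C: 18.5, 4.3, 0.0, 4.9, 13.1, 9.5, 19.4, 5.7, 13.7.
Cumulative: 18.5, 22.8, 22.8, 27.7, 40.8, 50.3, 69.7, 75.4, 89.1.
The total first reaches 38 DD on day 5.

day 5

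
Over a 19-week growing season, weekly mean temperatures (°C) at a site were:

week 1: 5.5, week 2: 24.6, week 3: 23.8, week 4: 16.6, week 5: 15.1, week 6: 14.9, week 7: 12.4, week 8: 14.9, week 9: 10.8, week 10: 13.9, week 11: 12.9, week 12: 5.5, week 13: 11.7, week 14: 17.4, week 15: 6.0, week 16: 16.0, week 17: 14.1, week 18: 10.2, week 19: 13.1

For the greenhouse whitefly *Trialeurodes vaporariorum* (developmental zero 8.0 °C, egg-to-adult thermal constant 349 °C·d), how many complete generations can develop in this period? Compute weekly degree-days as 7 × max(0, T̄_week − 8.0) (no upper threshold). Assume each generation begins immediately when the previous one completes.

2 generations

Weekly DD (7 × max(0, T̄ − 8.0)): 0.0, 116.2, 110.6, 60.2, 49.7, 48.3, 30.8, 48.3, 19.6, 41.3, 34.3, 0.0, 25.9, 65.8, 0.0, 56.0, 42.7, 15.4, 35.7.
Season total = 800.8 DD.
Complete generations = ⌊800.8 / 349⌋ = 2.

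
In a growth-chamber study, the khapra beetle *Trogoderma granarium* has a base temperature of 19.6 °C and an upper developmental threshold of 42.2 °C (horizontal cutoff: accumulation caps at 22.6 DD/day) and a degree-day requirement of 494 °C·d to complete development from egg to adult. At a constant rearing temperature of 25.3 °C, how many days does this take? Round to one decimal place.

86.7 days

Daily accumulation = 25.3 − 19.6 = 5.7 DD/day.
Duration = 494 / 5.7 = 86.667 ≈ 86.7 days.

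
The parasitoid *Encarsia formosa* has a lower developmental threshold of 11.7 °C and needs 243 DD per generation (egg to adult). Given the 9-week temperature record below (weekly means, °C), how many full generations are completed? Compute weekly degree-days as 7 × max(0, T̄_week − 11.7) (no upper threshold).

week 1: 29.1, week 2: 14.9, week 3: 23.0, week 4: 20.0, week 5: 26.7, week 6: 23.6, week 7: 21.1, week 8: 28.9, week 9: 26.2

Weekly DD (7 × max(0, T̄ − 11.7)): 121.8, 22.4, 79.1, 58.1, 105.0, 83.3, 65.8, 120.4, 101.5.
Season total = 757.4 DD.
Complete generations = ⌊757.4 / 243⌋ = 3.

3 generations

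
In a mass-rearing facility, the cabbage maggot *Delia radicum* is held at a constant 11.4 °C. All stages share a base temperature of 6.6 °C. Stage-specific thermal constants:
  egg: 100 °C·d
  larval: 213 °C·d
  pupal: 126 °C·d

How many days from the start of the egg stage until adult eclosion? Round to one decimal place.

91.5 days

Daily accumulation at 11.4 °C = 11.4 − 6.6 = 4.8 DD/day.
Total K = 100 + 213 + 126 = 439 DD.
Total duration = 439 / 4.8 = 91.458 ≈ 91.5 days.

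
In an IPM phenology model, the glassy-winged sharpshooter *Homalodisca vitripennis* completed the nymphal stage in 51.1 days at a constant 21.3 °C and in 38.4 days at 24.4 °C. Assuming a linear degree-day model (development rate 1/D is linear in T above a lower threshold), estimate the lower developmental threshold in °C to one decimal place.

11.9 °C

Linear rate model ⇒ the product D·(T − T_b) is constant across temperatures.
51.1·(21.3 − T_b) = 38.4·(24.4 − T_b)
T_b = (51.1·21.3 − 38.4·24.4) / (51.1 − 38.4) = 151.47 / 12.7 = 11.927 °C ≈ 11.9 °C.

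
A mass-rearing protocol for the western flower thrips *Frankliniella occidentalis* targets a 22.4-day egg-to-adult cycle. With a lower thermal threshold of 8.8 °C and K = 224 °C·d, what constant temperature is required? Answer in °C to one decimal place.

Required daily accumulation = 224 / 22.4 = 10.000 DD/day.
T = T_base + 10.000 = 8.8 + 10.000 = 18.800 ≈ 18.8 °C.

18.8 °C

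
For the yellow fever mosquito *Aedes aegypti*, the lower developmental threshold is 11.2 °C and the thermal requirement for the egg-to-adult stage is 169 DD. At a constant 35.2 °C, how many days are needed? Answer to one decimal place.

7.0 days

Daily accumulation = 35.2 − 11.2 = 24.0 DD/day.
Duration = 169 / 24.0 = 7.042 ≈ 7.0 days.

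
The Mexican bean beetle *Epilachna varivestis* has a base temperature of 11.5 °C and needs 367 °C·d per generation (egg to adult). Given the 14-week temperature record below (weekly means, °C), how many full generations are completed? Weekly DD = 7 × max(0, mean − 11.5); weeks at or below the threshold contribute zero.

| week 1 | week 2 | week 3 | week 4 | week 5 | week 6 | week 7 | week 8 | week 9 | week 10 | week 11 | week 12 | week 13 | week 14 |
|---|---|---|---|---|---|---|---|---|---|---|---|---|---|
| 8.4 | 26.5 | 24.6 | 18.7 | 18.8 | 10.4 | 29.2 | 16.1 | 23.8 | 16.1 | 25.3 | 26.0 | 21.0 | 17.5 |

Weekly DD (7 × max(0, T̄ − 11.5)): 0.0, 105.0, 91.7, 50.4, 51.1, 0.0, 123.9, 32.2, 86.1, 32.2, 96.6, 101.5, 66.5, 42.0.
Season total = 879.2 DD.
Complete generations = ⌊879.2 / 367⌋ = 2.

2 generations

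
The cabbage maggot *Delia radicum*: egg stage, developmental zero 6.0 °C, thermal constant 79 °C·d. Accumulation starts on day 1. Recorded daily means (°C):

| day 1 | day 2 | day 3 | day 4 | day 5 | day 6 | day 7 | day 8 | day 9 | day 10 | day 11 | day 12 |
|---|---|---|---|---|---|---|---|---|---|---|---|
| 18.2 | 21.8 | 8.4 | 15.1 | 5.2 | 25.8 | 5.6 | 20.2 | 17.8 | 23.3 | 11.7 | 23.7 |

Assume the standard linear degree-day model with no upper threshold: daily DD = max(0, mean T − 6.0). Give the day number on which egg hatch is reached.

day 9

Daily DD above 6.0 °C: 12.2, 15.8, 2.4, 9.1, 0.0, 19.8, 0.0, 14.2, 11.8, 17.3, 5.7, 17.7.
Cumulative: 12.2, 28.0, 30.4, 39.5, 39.5, 59.3, 59.3, 73.5, 85.3, 102.6, 108.3, 126.0.
The total first reaches 79 DD on day 9.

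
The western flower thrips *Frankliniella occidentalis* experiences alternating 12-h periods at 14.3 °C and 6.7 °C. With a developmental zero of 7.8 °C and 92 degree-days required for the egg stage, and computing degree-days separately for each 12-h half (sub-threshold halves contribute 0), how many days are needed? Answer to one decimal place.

28.3 days

Day half: max(0, 14.3 − 7.8) × 0.5 = 6.5 × 0.5 = 3.25 DD.
Night half: max(0, 6.7 − 7.8) × 0.5 = 0.0 × 0.5 = 0.00 DD.
Per 24 h: 3.25 DD/day.
Duration = 92 / 3.25 = 28.308 ≈ 28.3 days.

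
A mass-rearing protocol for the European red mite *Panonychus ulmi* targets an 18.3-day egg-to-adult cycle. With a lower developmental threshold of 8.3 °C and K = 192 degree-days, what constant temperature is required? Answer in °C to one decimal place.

18.8 °C

Required daily accumulation = 192 / 18.3 = 10.492 DD/day.
T = T_base + 10.492 = 8.3 + 10.492 = 18.792 ≈ 18.8 °C.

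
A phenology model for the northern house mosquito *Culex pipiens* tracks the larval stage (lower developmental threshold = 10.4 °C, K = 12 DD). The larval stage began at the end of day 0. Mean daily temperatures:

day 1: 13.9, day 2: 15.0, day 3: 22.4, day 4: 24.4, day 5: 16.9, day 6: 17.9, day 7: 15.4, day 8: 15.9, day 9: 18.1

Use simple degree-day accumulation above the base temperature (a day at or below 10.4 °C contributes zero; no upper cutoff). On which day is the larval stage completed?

Daily DD above 10.4 °C: 3.5, 4.6, 12.0, 14.0, 6.5, 7.5, 5.0, 5.5, 7.7.
Cumulative: 3.5, 8.1, 20.1, 34.1, 40.6, 48.1, 53.1, 58.6, 66.3.
The total first reaches 12 DD on day 3.

day 3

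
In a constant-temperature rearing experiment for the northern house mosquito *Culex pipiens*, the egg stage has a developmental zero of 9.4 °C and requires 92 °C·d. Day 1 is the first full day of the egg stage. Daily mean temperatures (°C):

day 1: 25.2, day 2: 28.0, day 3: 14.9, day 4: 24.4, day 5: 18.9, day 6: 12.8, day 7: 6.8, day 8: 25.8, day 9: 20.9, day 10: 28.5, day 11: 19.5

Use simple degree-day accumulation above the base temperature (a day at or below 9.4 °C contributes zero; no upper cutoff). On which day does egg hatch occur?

day 9

Daily DD above 9.4 °C: 15.8, 18.6, 5.5, 15.0, 9.5, 3.4, 0.0, 16.4, 11.5, 19.1, 10.1.
Cumulative: 15.8, 34.4, 39.9, 54.9, 64.4, 67.8, 67.8, 84.2, 95.7, 114.8, 124.9.
The total first reaches 92 DD on day 9.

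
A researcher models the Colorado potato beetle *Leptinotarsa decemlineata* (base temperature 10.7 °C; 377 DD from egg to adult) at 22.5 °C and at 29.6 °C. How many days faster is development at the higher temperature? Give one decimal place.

At 22.5 °C: 377 / (22.5 − 10.7) = 377 / 11.8 = 31.949 d.
At 29.6 °C: 377 / (29.6 − 10.7) = 377 / 18.9 = 19.947 d.
Difference = |31.949 − 19.947| = 12.002 ≈ 12.0 days.

12.0 days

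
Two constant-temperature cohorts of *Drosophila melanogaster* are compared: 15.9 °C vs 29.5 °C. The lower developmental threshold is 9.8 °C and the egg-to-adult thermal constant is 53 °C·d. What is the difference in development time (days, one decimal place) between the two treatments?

6.0 days

At 15.9 °C: 53 / (15.9 − 9.8) = 53 / 6.1 = 8.689 d.
At 29.5 °C: 53 / (29.5 − 9.8) = 53 / 19.7 = 2.690 d.
Difference = |8.689 − 2.690| = 5.998 ≈ 6.0 days.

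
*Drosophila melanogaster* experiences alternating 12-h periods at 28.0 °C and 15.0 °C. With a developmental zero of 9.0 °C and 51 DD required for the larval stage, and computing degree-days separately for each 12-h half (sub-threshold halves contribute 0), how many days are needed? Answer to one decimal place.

4.1 days

Day half: max(0, 28.0 − 9.0) × 0.5 = 19.0 × 0.5 = 9.50 DD.
Night half: max(0, 15.0 − 9.0) × 0.5 = 6.0 × 0.5 = 3.00 DD.
Per 24 h: 12.50 DD/day.
Duration = 51 / 12.50 = 4.080 ≈ 4.1 days.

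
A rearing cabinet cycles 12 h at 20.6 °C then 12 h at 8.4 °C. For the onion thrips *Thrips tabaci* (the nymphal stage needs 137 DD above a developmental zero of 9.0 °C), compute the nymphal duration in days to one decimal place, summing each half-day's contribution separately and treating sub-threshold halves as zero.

Day half: max(0, 20.6 − 9.0) × 0.5 = 11.6 × 0.5 = 5.80 DD.
Night half: max(0, 8.4 − 9.0) × 0.5 = 0.0 × 0.5 = 0.00 DD.
Per 24 h: 5.80 DD/day.
Duration = 137 / 5.80 = 23.621 ≈ 23.6 days.

23.6 days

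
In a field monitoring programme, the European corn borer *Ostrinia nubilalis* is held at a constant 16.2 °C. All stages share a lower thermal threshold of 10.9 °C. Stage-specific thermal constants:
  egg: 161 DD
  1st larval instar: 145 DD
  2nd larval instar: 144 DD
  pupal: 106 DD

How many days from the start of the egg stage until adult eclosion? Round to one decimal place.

104.9 days

Daily accumulation at 16.2 °C = 16.2 − 10.9 = 5.3 DD/day.
Total K = 161 + 145 + 144 + 106 = 556 DD.
Total duration = 556 / 5.3 = 104.906 ≈ 104.9 days.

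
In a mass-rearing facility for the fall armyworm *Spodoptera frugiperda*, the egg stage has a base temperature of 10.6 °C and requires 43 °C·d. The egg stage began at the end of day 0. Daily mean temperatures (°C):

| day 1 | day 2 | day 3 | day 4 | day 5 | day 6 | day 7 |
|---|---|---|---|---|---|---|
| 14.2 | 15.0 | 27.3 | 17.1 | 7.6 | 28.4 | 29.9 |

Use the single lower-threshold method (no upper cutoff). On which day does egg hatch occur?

day 6

Daily DD above 10.6 °C: 3.6, 4.4, 16.7, 6.5, 0.0, 17.8, 19.3.
Cumulative: 3.6, 8.0, 24.7, 31.2, 31.2, 49.0, 68.3.
The total first reaches 43 DD on day 6.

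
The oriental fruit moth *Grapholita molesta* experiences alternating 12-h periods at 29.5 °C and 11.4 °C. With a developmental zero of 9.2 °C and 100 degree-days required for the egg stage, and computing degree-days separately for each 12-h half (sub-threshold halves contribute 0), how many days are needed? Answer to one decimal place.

8.9 days

Day half: max(0, 29.5 − 9.2) × 0.5 = 20.3 × 0.5 = 10.15 DD.
Night half: max(0, 11.4 − 9.2) × 0.5 = 2.2 × 0.5 = 1.10 DD.
Per 24 h: 11.25 DD/day.
Duration = 100 / 11.25 = 8.889 ≈ 8.9 days.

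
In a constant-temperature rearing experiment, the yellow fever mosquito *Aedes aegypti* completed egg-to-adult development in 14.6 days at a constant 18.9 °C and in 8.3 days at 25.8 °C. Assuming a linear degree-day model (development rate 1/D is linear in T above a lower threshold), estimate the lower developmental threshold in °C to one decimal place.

Equal thermal constants: D₁(T₁ − T_b) = D₂(T₂ − T_b).
14.6·(18.9 − T_b) = 8.3·(25.8 − T_b)
T_b = (14.6·18.9 − 8.3·25.8) / (14.6 − 8.3) = 61.80 / 6.3 = 9.810 °C ≈ 9.8 °C.

9.8 °C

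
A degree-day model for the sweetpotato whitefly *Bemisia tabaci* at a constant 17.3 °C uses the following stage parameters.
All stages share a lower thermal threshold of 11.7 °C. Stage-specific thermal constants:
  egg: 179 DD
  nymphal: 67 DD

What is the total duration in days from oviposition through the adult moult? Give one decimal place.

Daily accumulation at 17.3 °C = 17.3 − 11.7 = 5.6 DD/day.
Total K = 179 + 67 = 246 DD.
Total duration = 246 / 5.6 = 43.929 ≈ 43.9 days.

43.9 days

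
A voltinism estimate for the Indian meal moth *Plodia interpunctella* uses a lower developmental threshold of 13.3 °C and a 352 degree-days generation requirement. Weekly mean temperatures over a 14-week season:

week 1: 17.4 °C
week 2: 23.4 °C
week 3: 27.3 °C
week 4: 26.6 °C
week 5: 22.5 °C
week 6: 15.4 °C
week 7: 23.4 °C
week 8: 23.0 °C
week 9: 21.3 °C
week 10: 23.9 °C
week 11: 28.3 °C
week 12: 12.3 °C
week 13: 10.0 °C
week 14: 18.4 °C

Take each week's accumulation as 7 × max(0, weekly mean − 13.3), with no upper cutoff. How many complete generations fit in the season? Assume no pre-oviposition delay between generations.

Weekly DD (7 × max(0, T̄ − 13.3)): 28.7, 70.7, 98.0, 93.1, 64.4, 14.7, 70.7, 67.9, 56.0, 74.2, 105.0, 0.0, 0.0, 35.7.
Season total = 779.1 DD.
Complete generations = ⌊779.1 / 352⌋ = 2.

2 generations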